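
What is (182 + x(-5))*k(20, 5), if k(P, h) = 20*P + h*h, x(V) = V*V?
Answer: 87975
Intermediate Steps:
x(V) = V²
k(P, h) = h² + 20*P (k(P, h) = 20*P + h² = h² + 20*P)
(182 + x(-5))*k(20, 5) = (182 + (-5)²)*(5² + 20*20) = (182 + 25)*(25 + 400) = 207*425 = 87975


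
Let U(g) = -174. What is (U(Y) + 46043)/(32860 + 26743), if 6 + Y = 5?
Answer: 45869/59603 ≈ 0.76958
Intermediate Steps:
Y = -1 (Y = -6 + 5 = -1)
(U(Y) + 46043)/(32860 + 26743) = (-174 + 46043)/(32860 + 26743) = 45869/59603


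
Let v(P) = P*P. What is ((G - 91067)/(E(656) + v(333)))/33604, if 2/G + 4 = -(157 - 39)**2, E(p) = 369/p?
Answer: -70465621/2883353558317 ≈ -2.4439e-5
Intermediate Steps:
G = -1/6964 (G = 2/(-4 - (157 - 39)**2) = 2/(-4 - 1*118**2) = 2/(-4 - 1*13924) = 2/(-4 - 13924) = 2/(-13928) = 2*(-1/13928) = -1/6964 ≈ -0.00014360)
v(P) = P**2
((G - 91067)/(E(656) + v(333)))/33604 = ((-1/6964 - 91067)/(369/656 + 333**2))/33604 = -634190589/(6964*(369*(1/656) + 110889))*(1/33604) = -634190589/(6964*(9/16 + 110889))*(1/33604) = -634190589/(6964*1774233/16)*(1/33604) = -634190589/6964*16/1774233*(1/33604) = -281862484/343215517*1/33604 = -70465621/2883353558317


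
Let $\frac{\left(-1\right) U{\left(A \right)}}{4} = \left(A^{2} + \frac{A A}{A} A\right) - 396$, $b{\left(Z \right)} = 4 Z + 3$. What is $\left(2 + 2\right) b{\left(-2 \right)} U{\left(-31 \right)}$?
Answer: $122080$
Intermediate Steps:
$b{\left(Z \right)} = 3 + 4 Z$
$U{\left(A \right)} = 1584 - 8 A^{2}$ ($U{\left(A \right)} = - 4 \left(\left(A^{2} + \frac{A A}{A} A\right) - 396\right) = - 4 \left(\left(A^{2} + \frac{A^{2}}{A} A\right) - 396\right) = - 4 \left(\left(A^{2} + A A\right) - 396\right) = - 4 \left(\left(A^{2} + A^{2}\right) - 396\right) = - 4 \left(2 A^{2} - 396\right) = - 4 \left(-396 + 2 A^{2}\right) = 1584 - 8 A^{2}$)
$\left(2 + 2\right) b{\left(-2 \right)} U{\left(-31 \right)} = \left(2 + 2\right) \left(3 + 4 \left(-2\right)\right) \left(1584 - 8 \left(-31\right)^{2}\right) = 4 \left(3 - 8\right) \left(1584 - 7688\right) = 4 \left(-5\right) \left(1584 - 7688\right) = \left(-20\right) \left(-6104\right) = 122080$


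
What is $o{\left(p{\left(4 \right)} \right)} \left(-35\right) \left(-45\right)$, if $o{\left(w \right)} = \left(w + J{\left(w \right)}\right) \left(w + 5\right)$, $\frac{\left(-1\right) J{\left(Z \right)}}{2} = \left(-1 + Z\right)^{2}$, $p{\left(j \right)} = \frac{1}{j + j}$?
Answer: $- \frac{2905875}{256} \approx -11351.0$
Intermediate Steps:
$p{\left(j \right)} = \frac{1}{2 j}$
$J{\left(Z \right)} = - 2 \left(-1 + Z\right)^{2}$
$o{\left(w \right)} = \left(5 + w\right) \left(w - 2 \left(-1 + w\right)^{2}\right)$ ($o{\left(w \right)} = \left(w - 2 \left(-1 + w\right)^{2}\right) \left(w + 5\right) = \left(w - 2 \left(-1 + w\right)^{2}\right) \left(5 + w\right) = \left(5 + w\right) \left(w - 2 \left(-1 + w\right)^{2}\right)$)
$o{\left(p{\left(4 \right)} \right)} \left(-35\right) \left(-45\right) = \left(-10 - 5 \left(\frac{1}{2 \cdot 4}\right)^{2} - 2 \left(\frac{1}{2 \cdot 4}\right)^{3} + 23 \frac{1}{2 \cdot 4}\right) \left(-35\right) \left(-45\right) = \left(-10 - 5 \left(\frac{1}{2} \cdot \frac{1}{4}\right)^{2} - 2 \left(\frac{1}{2} \cdot \frac{1}{4}\right)^{3} + 23 \cdot \frac{1}{2} \cdot \frac{1}{4}\right) \left(-35\right) \left(-45\right) = \left(-10 - \frac{5}{64} - \frac{2}{512} + 23 \cdot \frac{1}{8}\right) \left(-35\right) \left(-45\right) = \left(-10 - \frac{5}{64} - \frac{1}{256} + \frac{23}{8}\right) \left(-35\right) \left(-45\right) = \left(- \frac{1845}{256}\right) \left(-35\right) \left(-45\right) = \frac{64575}{256} \left(-45\right) = - \frac{2905875}{256}$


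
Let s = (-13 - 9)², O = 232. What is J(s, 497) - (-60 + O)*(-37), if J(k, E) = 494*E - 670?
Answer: 251212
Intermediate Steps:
s = 484 (s = (-22)² = 484)
J(k, E) = -670 + 494*E
J(s, 497) - (-60 + O)*(-37) = (-670 + 494*497) - (-60 + 232)*(-37) = (-670 + 245518) - 172*(-37) = 244848 - 1*(-6364) = 244848 + 6364 = 251212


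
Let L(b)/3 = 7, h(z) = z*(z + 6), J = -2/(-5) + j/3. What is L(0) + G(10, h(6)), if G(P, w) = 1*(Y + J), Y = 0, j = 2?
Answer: 331/15 ≈ 22.067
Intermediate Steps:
J = 16/15 (J = -2/(-5) + 2/3 = -2*(-⅕) + 2*(⅓) = ⅖ + ⅔ = 16/15 ≈ 1.0667)
h(z) = z*(6 + z)
G(P, w) = 16/15 (G(P, w) = 1*(0 + 16/15) = 1*(16/15) = 16/15)
L(b) = 21 (L(b) = 3*7 = 21)
L(0) + G(10, h(6)) = 21 + 16/15 = 331/15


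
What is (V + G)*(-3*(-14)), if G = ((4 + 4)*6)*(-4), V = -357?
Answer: -23058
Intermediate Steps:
G = -192 (G = (8*6)*(-4) = 48*(-4) = -192)
(V + G)*(-3*(-14)) = (-357 - 192)*(-3*(-14)) = -549*42 = -23058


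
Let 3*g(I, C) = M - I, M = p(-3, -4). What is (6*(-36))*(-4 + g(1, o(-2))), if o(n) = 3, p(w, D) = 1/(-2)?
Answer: 972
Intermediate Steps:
p(w, D) = -½
M = -½ ≈ -0.50000
g(I, C) = -⅙ - I/3 (g(I, C) = (-½ - I)/3 = -⅙ - I/3)
(6*(-36))*(-4 + g(1, o(-2))) = (6*(-36))*(-4 + (-⅙ - ⅓*1)) = -216*(-4 + (-⅙ - ⅓)) = -216*(-4 - ½) = -216*(-9/2) = 972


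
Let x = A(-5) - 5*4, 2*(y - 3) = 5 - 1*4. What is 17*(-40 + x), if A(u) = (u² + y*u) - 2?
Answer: -1853/2 ≈ -926.50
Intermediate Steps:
y = 7/2 (y = 3 + (5 - 1*4)/2 = 3 + (5 - 4)/2 = 3 + (½)*1 = 3 + ½ = 7/2 ≈ 3.5000)
A(u) = -2 + u² + 7*u/2 (A(u) = (u² + 7*u/2) - 2 = -2 + u² + 7*u/2)
x = -29/2 (x = (-2 + (-5)² + (7/2)*(-5)) - 5*4 = (-2 + 25 - 35/2) - 20 = 11/2 - 20 = -29/2 ≈ -14.500)
17*(-40 + x) = 17*(-40 - 29/2) = 17*(-109/2) = -1853/2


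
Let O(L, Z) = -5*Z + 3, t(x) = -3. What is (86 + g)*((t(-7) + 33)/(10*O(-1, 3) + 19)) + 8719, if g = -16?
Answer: 878519/101 ≈ 8698.2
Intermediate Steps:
O(L, Z) = 3 - 5*Z
(86 + g)*((t(-7) + 33)/(10*O(-1, 3) + 19)) + 8719 = (86 - 16)*((-3 + 33)/(10*(3 - 5*3) + 19)) + 8719 = 70*(30/(10*(3 - 15) + 19)) + 8719 = 70*(30/(10*(-12) + 19)) + 8719 = 70*(30/(-120 + 19)) + 8719 = 70*(30/(-101)) + 8719 = 70*(30*(-1/101)) + 8719 = 70*(-30/101) + 8719 = -2100/101 + 8719 = 878519/101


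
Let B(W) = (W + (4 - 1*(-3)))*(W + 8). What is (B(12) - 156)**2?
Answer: 50176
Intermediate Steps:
B(W) = (7 + W)*(8 + W) (B(W) = (W + (4 + 3))*(8 + W) = (W + 7)*(8 + W) = (7 + W)*(8 + W))
(B(12) - 156)**2 = ((56 + 12**2 + 15*12) - 156)**2 = ((56 + 144 + 180) - 156)**2 = (380 - 156)**2 = 224**2 = 50176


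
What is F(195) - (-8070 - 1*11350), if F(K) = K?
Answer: 19615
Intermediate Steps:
F(195) - (-8070 - 1*11350) = 195 - (-8070 - 1*11350) = 195 - (-8070 - 11350) = 195 - 1*(-19420) = 195 + 19420 = 19615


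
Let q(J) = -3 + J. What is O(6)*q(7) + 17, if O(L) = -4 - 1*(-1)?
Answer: 5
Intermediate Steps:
O(L) = -3 (O(L) = -4 + 1 = -3)
O(6)*q(7) + 17 = -3*(-3 + 7) + 17 = -3*4 + 17 = -12 + 17 = 5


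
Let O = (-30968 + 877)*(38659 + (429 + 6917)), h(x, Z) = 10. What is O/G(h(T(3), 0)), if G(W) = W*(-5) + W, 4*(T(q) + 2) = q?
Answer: 276867291/8 ≈ 3.4608e+7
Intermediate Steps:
T(q) = -2 + q/4
O = -1384336455 (O = -30091*(38659 + 7346) = -30091*46005 = -1384336455)
G(W) = -4*W (G(W) = -5*W + W = -4*W)
O/G(h(T(3), 0)) = -1384336455/((-4*10)) = -1384336455/(-40) = -1384336455*(-1/40) = 276867291/8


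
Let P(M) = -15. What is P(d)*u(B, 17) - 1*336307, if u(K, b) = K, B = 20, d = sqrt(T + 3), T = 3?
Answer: -336607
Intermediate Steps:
d = sqrt(6) (d = sqrt(3 + 3) = sqrt(6) ≈ 2.4495)
P(d)*u(B, 17) - 1*336307 = -15*20 - 1*336307 = -300 - 336307 = -336607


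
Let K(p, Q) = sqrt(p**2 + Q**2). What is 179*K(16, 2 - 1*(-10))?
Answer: 3580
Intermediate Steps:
K(p, Q) = sqrt(Q**2 + p**2)
179*K(16, 2 - 1*(-10)) = 179*sqrt((2 - 1*(-10))**2 + 16**2) = 179*sqrt((2 + 10)**2 + 256) = 179*sqrt(12**2 + 256) = 179*sqrt(144 + 256) = 179*sqrt(400) = 179*20 = 3580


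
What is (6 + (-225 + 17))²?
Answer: 40804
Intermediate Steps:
(6 + (-225 + 17))² = (6 - 208)² = (-202)² = 40804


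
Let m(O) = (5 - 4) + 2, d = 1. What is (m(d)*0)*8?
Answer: 0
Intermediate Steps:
m(O) = 3 (m(O) = 1 + 2 = 3)
(m(d)*0)*8 = (3*0)*8 = 0*8 = 0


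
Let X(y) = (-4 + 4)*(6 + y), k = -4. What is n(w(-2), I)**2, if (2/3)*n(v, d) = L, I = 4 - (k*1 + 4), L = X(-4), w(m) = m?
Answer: 0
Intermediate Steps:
X(y) = 0 (X(y) = 0*(6 + y) = 0)
L = 0
I = 4 (I = 4 - (-4*1 + 4) = 4 - (-4 + 4) = 4 - 1*0 = 4 + 0 = 4)
n(v, d) = 0 (n(v, d) = (3/2)*0 = 0)
n(w(-2), I)**2 = 0**2 = 0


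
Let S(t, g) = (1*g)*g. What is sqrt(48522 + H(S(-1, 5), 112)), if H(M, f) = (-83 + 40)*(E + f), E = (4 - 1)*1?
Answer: sqrt(43577) ≈ 208.75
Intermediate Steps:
E = 3 (E = 3*1 = 3)
S(t, g) = g**2 (S(t, g) = g*g = g**2)
H(M, f) = -129 - 43*f (H(M, f) = (-83 + 40)*(3 + f) = -43*(3 + f) = -129 - 43*f)
sqrt(48522 + H(S(-1, 5), 112)) = sqrt(48522 + (-129 - 43*112)) = sqrt(48522 + (-129 - 4816)) = sqrt(48522 - 4945) = sqrt(43577)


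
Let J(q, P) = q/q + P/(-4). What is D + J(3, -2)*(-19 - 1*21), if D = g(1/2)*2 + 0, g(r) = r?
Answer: -59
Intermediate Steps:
J(q, P) = 1 - P/4 (J(q, P) = 1 + P*(-1/4) = 1 - P/4)
D = 1 (D = 2/2 + 0 = (1/2)*2 + 0 = 1 + 0 = 1)
D + J(3, -2)*(-19 - 1*21) = 1 + (1 - 1/4*(-2))*(-19 - 1*21) = 1 + (1 + 1/2)*(-19 - 21) = 1 + (3/2)*(-40) = 1 - 60 = -59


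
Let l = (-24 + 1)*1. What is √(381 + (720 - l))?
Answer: 2*√281 ≈ 33.526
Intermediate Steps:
l = -23 (l = -23*1 = -23)
√(381 + (720 - l)) = √(381 + (720 - 1*(-23))) = √(381 + (720 + 23)) = √(381 + 743) = √1124 = 2*√281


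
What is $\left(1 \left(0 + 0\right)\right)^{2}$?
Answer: $0$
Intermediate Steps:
$\left(1 \left(0 + 0\right)\right)^{2} = \left(1 \cdot 0\right)^{2} = 0^{2} = 0$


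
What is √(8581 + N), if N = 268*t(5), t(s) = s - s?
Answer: √8581 ≈ 92.634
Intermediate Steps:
t(s) = 0
N = 0 (N = 268*0 = 0)
√(8581 + N) = √(8581 + 0) = √8581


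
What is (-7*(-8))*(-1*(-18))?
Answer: 1008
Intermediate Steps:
(-7*(-8))*(-1*(-18)) = 56*18 = 1008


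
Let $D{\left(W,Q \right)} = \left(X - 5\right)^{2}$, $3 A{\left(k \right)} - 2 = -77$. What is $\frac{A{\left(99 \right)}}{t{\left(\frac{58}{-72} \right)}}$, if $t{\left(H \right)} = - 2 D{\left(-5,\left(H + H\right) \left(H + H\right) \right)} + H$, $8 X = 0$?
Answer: $\frac{900}{1829} \approx 0.49207$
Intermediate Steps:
$X = 0$ ($X = \frac{1}{8} \cdot 0 = 0$)
$A{\left(k \right)} = -25$ ($A{\left(k \right)} = \frac{2}{3} + \frac{1}{3} \left(-77\right) = \frac{2}{3} - \frac{77}{3} = -25$)
$D{\left(W,Q \right)} = 25$ ($D{\left(W,Q \right)} = \left(0 - 5\right)^{2} = \left(-5\right)^{2} = 25$)
$t{\left(H \right)} = -50 + H$ ($t{\left(H \right)} = \left(-2\right) 25 + H = -50 + H$)
$\frac{A{\left(99 \right)}}{t{\left(\frac{58}{-72} \right)}} = - \frac{25}{-50 + \frac{58}{-72}} = - \frac{25}{-50 + 58 \left(- \frac{1}{72}\right)} = - \frac{25}{-50 - \frac{29}{36}} = - \frac{25}{- \frac{1829}{36}} = \left(-25\right) \left(- \frac{36}{1829}\right) = \frac{900}{1829}$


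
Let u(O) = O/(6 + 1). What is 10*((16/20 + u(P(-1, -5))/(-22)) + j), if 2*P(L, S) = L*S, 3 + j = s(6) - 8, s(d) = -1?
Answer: -17273/154 ≈ -112.16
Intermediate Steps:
j = -12 (j = -3 + (-1 - 8) = -3 - 9 = -12)
P(L, S) = L*S/2 (P(L, S) = (L*S)/2 = L*S/2)
u(O) = O/7
10*((16/20 + u(P(-1, -5))/(-22)) + j) = 10*((16/20 + (((1/2)*(-1)*(-5))/7)/(-22)) - 12) = 10*((16*(1/20) + ((1/7)*(5/2))*(-1/22)) - 12) = 10*((4/5 + (5/14)*(-1/22)) - 12) = 10*((4/5 - 5/308) - 12) = 10*(1207/1540 - 12) = 10*(-17273/1540) = -17273/154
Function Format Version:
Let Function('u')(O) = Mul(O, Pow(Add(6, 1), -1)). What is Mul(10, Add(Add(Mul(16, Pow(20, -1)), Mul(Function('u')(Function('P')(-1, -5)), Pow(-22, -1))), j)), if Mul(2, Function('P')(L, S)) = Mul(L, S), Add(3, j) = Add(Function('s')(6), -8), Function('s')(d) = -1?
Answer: Rational(-17273, 154) ≈ -112.16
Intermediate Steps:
j = -12 (j = Add(-3, Add(-1, -8)) = Add(-3, -9) = -12)
Function('P')(L, S) = Mul(Rational(1, 2), L, S) (Function('P')(L, S) = Mul(Rational(1, 2), Mul(L, S)) = Mul(Rational(1, 2), L, S))
Function('u')(O) = Mul(Rational(1, 7), O) (Function('u')(O) = Mul(O, Pow(7, -1)) = Mul(O, Rational(1, 7)) = Mul(Rational(1, 7), O))
Mul(10, Add(Add(Mul(16, Pow(20, -1)), Mul(Function('u')(Function('P')(-1, -5)), Pow(-22, -1))), j)) = Mul(10, Add(Add(Mul(16, Pow(20, -1)), Mul(Mul(Rational(1, 7), Mul(Rational(1, 2), -1, -5)), Pow(-22, -1))), -12)) = Mul(10, Add(Add(Mul(16, Rational(1, 20)), Mul(Mul(Rational(1, 7), Rational(5, 2)), Rational(-1, 22))), -12)) = Mul(10, Add(Add(Rational(4, 5), Mul(Rational(5, 14), Rational(-1, 22))), -12)) = Mul(10, Add(Add(Rational(4, 5), Rational(-5, 308)), -12)) = Mul(10, Add(Rational(1207, 1540), -12)) = Mul(10, Rational(-17273, 1540)) = Rational(-17273, 154)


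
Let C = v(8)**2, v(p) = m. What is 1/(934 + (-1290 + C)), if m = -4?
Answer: -1/340 ≈ -0.0029412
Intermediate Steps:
v(p) = -4
C = 16 (C = (-4)**2 = 16)
1/(934 + (-1290 + C)) = 1/(934 + (-1290 + 16)) = 1/(934 - 1274) = 1/(-340) = -1/340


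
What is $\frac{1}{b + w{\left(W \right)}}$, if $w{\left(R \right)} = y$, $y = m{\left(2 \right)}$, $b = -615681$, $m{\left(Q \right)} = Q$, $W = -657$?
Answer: $- \frac{1}{615679} \approx -1.6242 \cdot 10^{-6}$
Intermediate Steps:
$y = 2$
$w{\left(R \right)} = 2$
$\frac{1}{b + w{\left(W \right)}} = \frac{1}{-615681 + 2} = \frac{1}{-615679} = - \frac{1}{615679}$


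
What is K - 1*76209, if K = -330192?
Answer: -406401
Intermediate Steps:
K - 1*76209 = -330192 - 1*76209 = -330192 - 76209 = -406401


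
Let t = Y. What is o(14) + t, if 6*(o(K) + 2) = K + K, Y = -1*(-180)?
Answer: 548/3 ≈ 182.67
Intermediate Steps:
Y = 180
o(K) = -2 + K/3 (o(K) = -2 + (K + K)/6 = -2 + (2*K)/6 = -2 + K/3)
t = 180
o(14) + t = (-2 + (1/3)*14) + 180 = (-2 + 14/3) + 180 = 8/3 + 180 = 548/3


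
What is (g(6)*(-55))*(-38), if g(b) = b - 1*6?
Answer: 0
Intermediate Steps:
g(b) = -6 + b (g(b) = b - 6 = -6 + b)
(g(6)*(-55))*(-38) = ((-6 + 6)*(-55))*(-38) = (0*(-55))*(-38) = 0*(-38) = 0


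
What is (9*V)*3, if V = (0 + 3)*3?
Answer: 243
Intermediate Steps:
V = 9 (V = 3*3 = 9)
(9*V)*3 = (9*9)*3 = 81*3 = 243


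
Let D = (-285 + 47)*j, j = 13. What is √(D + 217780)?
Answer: 3*√23854 ≈ 463.34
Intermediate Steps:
D = -3094 (D = (-285 + 47)*13 = -238*13 = -3094)
√(D + 217780) = √(-3094 + 217780) = √214686 = 3*√23854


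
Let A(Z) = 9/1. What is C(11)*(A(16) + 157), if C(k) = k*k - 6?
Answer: 19090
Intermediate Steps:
A(Z) = 9 (A(Z) = 9*1 = 9)
C(k) = -6 + k² (C(k) = k² - 6 = -6 + k²)
C(11)*(A(16) + 157) = (-6 + 11²)*(9 + 157) = (-6 + 121)*166 = 115*166 = 19090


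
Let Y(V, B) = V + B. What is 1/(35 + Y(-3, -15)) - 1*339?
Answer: -5762/17 ≈ -338.94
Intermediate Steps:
Y(V, B) = B + V
1/(35 + Y(-3, -15)) - 1*339 = 1/(35 + (-15 - 3)) - 1*339 = 1/(35 - 18) - 339 = 1/17 - 339 = -5762/17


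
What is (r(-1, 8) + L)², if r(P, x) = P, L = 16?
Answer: 225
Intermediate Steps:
(r(-1, 8) + L)² = (-1 + 16)² = 15² = 225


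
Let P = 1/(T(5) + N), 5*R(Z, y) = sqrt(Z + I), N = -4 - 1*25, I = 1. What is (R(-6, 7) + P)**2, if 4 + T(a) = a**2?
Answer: (5 - 8*I*sqrt(5))**2/1600 ≈ -0.18438 - 0.1118*I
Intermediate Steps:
T(a) = -4 + a**2
N = -29 (N = -4 - 25 = -29)
R(Z, y) = sqrt(1 + Z)/5 (R(Z, y) = sqrt(Z + 1)/5 = sqrt(1 + Z)/5)
P = -1/8 (P = 1/((-4 + 5**2) - 29) = 1/((-4 + 25) - 29) = 1/(21 - 29) = 1/(-8) = -1/8 ≈ -0.12500)
(R(-6, 7) + P)**2 = (sqrt(1 - 6)/5 - 1/8)**2 = (sqrt(-5)/5 - 1/8)**2 = ((I*sqrt(5))/5 - 1/8)**2 = (I*sqrt(5)/5 - 1/8)**2 = (-1/8 + I*sqrt(5)/5)**2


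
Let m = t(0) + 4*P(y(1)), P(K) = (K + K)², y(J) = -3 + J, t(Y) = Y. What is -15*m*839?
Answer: -805440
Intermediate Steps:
P(K) = 4*K² (P(K) = (2*K)² = 4*K²)
m = 64 (m = 0 + 4*(4*(-3 + 1)²) = 0 + 4*(4*(-2)²) = 0 + 4*(4*4) = 0 + 4*16 = 0 + 64 = 64)
-15*m*839 = -15*64*839 = -960*839 = -805440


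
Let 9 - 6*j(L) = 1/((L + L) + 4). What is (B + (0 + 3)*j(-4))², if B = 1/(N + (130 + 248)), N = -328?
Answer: 863041/40000 ≈ 21.576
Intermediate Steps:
j(L) = 3/2 - 1/(6*(4 + 2*L)) (j(L) = 3/2 - 1/(6*((L + L) + 4)) = 3/2 - 1/(6*(2*L + 4)) = 3/2 - 1/(6*(4 + 2*L)))
B = 1/50 (B = 1/(-328 + (130 + 248)) = 1/(-328 + 378) = 1/50 ≈ 0.020000)
(B + (0 + 3)*j(-4))² = (1/50 + (0 + 3)*((35 + 18*(-4))/(12*(2 - 4))))² = (1/50 + 3*((1/12)*(35 - 72)/(-2)))² = (1/50 + 3*((1/12)*(-½)*(-37)))² = (1/50 + 3*(37/24))² = (1/50 + 37/8)² = (929/200)² = 863041/40000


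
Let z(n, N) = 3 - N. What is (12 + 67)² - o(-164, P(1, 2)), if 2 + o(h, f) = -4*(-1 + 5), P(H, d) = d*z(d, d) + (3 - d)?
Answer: 6259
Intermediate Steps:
P(H, d) = 3 - d + d*(3 - d) (P(H, d) = d*(3 - d) + (3 - d) = 3 - d + d*(3 - d))
o(h, f) = -18 (o(h, f) = -2 - 4*(-1 + 5) = -2 - 4*4 = -2 - 16 = -18)
(12 + 67)² - o(-164, P(1, 2)) = (12 + 67)² - 1*(-18) = 79² + 18 = 6241 + 18 = 6259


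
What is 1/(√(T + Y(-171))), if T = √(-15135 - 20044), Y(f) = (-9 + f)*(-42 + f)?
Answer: (38340 + I*√35179)^(-½) ≈ 0.005107 - 1.249e-5*I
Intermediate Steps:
Y(f) = (-42 + f)*(-9 + f)
T = I*√35179 (T = √(-35179) = I*√35179 ≈ 187.56*I)
1/(√(T + Y(-171))) = 1/(√(I*√35179 + (378 + (-171)² - 51*(-171)))) = 1/(√(I*√35179 + (378 + 29241 + 8721))) = 1/(√(I*√35179 + 38340)) = 1/(√(38340 + I*√35179)) = (38340 + I*√35179)^(-½)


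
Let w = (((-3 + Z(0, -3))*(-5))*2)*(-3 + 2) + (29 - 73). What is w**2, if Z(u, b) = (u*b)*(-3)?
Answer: 5476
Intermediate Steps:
Z(u, b) = -3*b*u (Z(u, b) = (b*u)*(-3) = -3*b*u)
w = -74 (w = (((-3 - 3*(-3)*0)*(-5))*2)*(-3 + 2) + (29 - 73) = (((-3 + 0)*(-5))*2)*(-1) - 44 = (-3*(-5)*2)*(-1) - 44 = (15*2)*(-1) - 44 = 30*(-1) - 44 = -30 - 44 = -74)
w**2 = (-74)**2 = 5476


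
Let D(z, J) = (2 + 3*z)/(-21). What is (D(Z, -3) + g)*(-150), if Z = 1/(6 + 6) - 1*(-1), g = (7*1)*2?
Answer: -4125/2 ≈ -2062.5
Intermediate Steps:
g = 14 (g = 7*2 = 14)
Z = 13/12 (Z = 1/12 + 1 = 13/12 ≈ 1.0833)
D(z, J) = -2/21 - z/7 (D(z, J) = (2 + 3*z)*(-1/21) = -2/21 - z/7)
(D(Z, -3) + g)*(-150) = ((-2/21 - ⅐*13/12) + 14)*(-150) = ((-2/21 - 13/84) + 14)*(-150) = (-¼ + 14)*(-150) = (55/4)*(-150) = -4125/2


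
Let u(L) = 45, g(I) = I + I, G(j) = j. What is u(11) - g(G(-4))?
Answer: 53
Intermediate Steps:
g(I) = 2*I
u(11) - g(G(-4)) = 45 - 2*(-4) = 45 - 1*(-8) = 45 + 8 = 53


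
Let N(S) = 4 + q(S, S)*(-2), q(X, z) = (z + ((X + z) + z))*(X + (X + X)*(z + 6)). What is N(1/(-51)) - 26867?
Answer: -3563409101/132651 ≈ -26863.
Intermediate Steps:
q(X, z) = (X + 3*z)*(X + 2*X*(6 + z)) (q(X, z) = (z + (X + 2*z))*(X + (2*X)*(6 + z)) = (X + 3*z)*(X + 2*X*(6 + z)))
N(S) = 4 - 2*S*(8*S**2 + 52*S) (N(S) = 4 + (S*(6*S**2 + 13*S + 39*S + 2*S*S))*(-2) = 4 + (S*(6*S**2 + 13*S + 39*S + 2*S**2))*(-2) = 4 + (S*(8*S**2 + 52*S))*(-2) = 4 - 2*S*(8*S**2 + 52*S))
N(1/(-51)) - 26867 = (4 - 104*(1/(-51))**2 - 16*(1/(-51))**3) - 26867 = (4 - 104*(-1/51)**2 - 16*(-1/51)**3) - 26867 = (4 - 104*1/2601 - 16*(-1/132651)) - 26867 = (4 - 104/2601 + 16/132651) - 26867 = 525316/132651 - 26867 = -3563409101/132651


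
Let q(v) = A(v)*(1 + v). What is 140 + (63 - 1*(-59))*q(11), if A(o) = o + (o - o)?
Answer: 16244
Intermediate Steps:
A(o) = o (A(o) = o + 0 = o)
q(v) = v*(1 + v)
140 + (63 - 1*(-59))*q(11) = 140 + (63 - 1*(-59))*(11*(1 + 11)) = 140 + (63 + 59)*(11*12) = 140 + 122*132 = 140 + 16104 = 16244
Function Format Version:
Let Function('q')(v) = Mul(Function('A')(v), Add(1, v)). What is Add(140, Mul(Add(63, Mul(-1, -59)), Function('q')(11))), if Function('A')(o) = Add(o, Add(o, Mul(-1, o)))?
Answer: 16244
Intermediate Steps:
Function('A')(o) = o (Function('A')(o) = Add(o, 0) = o)
Function('q')(v) = Mul(v, Add(1, v))
Add(140, Mul(Add(63, Mul(-1, -59)), Function('q')(11))) = Add(140, Mul(Add(63, Mul(-1, -59)), Mul(11, Add(1, 11)))) = Add(140, Mul(Add(63, 59), Mul(11, 12))) = Add(140, Mul(122, 132)) = Add(140, 16104) = 16244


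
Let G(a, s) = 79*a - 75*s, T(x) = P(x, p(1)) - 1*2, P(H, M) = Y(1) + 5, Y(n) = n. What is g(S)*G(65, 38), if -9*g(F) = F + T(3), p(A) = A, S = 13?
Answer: -38845/9 ≈ -4316.1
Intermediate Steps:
P(H, M) = 6 (P(H, M) = 1 + 5 = 6)
T(x) = 4 (T(x) = 6 - 1*2 = 6 - 2 = 4)
G(a, s) = -75*s + 79*a
g(F) = -4/9 - F/9 (g(F) = -(F + 4)/9 = -(4 + F)/9 = -4/9 - F/9)
g(S)*G(65, 38) = (-4/9 - 1/9*13)*(-75*38 + 79*65) = (-4/9 - 13/9)*(-2850 + 5135) = -17/9*2285 = -38845/9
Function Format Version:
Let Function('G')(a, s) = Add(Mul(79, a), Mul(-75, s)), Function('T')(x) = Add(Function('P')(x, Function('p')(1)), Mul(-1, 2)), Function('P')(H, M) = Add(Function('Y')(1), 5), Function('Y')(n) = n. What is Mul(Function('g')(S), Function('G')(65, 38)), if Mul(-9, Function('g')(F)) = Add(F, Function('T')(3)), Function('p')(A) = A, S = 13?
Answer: Rational(-38845, 9) ≈ -4316.1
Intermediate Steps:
Function('P')(H, M) = 6 (Function('P')(H, M) = Add(1, 5) = 6)
Function('T')(x) = 4 (Function('T')(x) = Add(6, Mul(-1, 2)) = Add(6, -2) = 4)
Function('G')(a, s) = Add(Mul(-75, s), Mul(79, a))
Function('g')(F) = Add(Rational(-4, 9), Mul(Rational(-1, 9), F)) (Function('g')(F) = Mul(Rational(-1, 9), Add(F, 4)) = Mul(Rational(-1, 9), Add(4, F)) = Add(Rational(-4, 9), Mul(Rational(-1, 9), F)))
Mul(Function('g')(S), Function('G')(65, 38)) = Mul(Add(Rational(-4, 9), Mul(Rational(-1, 9), 13)), Add(Mul(-75, 38), Mul(79, 65))) = Mul(Add(Rational(-4, 9), Rational(-13, 9)), Add(-2850, 5135)) = Mul(Rational(-17, 9), 2285) = Rational(-38845, 9)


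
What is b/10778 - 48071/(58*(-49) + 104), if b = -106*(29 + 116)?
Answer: 238013089/14755082 ≈ 16.131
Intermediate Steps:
b = -15370 (b = -106*145 = -15370)
b/10778 - 48071/(58*(-49) + 104) = -15370/10778 - 48071/(58*(-49) + 104) = -15370*1/10778 - 48071/(-2842 + 104) = -7685/5389 - 48071/(-2738) = -7685/5389 - 48071*(-1/2738) = -7685/5389 + 48071/2738 = 238013089/14755082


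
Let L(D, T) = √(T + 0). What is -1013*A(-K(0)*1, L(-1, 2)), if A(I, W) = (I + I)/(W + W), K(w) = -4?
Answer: -2026*√2 ≈ -2865.2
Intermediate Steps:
L(D, T) = √T
A(I, W) = I/W (A(I, W) = (2*I)/((2*W)) = (2*I)*(1/(2*W)) = I/W)
-1013*A(-K(0)*1, L(-1, 2)) = -1013*-1*(-4)*1/(√2) = -1013*4*1*√2/2 = -4052*√2/2 = -2026*√2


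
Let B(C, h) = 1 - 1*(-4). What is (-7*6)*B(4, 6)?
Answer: -210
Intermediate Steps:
B(C, h) = 5 (B(C, h) = 1 + 4 = 5)
(-7*6)*B(4, 6) = -7*6*5 = -42*5 = -210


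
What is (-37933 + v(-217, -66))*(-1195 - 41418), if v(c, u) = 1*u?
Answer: 1619251387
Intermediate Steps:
v(c, u) = u
(-37933 + v(-217, -66))*(-1195 - 41418) = (-37933 - 66)*(-1195 - 41418) = -37999*(-42613) = 1619251387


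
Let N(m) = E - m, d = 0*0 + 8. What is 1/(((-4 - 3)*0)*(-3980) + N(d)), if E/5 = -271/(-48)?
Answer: 48/971 ≈ 0.049434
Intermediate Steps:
E = 1355/48 (E = 5*(-271/(-48)) = 5*(-271*(-1/48)) = 5*(271/48) = 1355/48 ≈ 28.229)
d = 8 (d = 0 + 8 = 8)
N(m) = 1355/48 - m
1/(((-4 - 3)*0)*(-3980) + N(d)) = 1/(((-4 - 3)*0)*(-3980) + (1355/48 - 1*8)) = 1/(-7*0*(-3980) + (1355/48 - 8)) = 1/(0*(-3980) + 971/48) = 1/(0 + 971/48) = 1/(971/48) = 48/971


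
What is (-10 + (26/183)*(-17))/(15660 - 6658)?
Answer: -1136/823683 ≈ -0.0013792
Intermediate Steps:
(-10 + (26/183)*(-17))/(15660 - 6658) = (-10 + (26*(1/183))*(-17))/9002 = (-10 + (26/183)*(-17))*(1/9002) = (-10 - 442/183)*(1/9002) = -2272/183*1/9002 = -1136/823683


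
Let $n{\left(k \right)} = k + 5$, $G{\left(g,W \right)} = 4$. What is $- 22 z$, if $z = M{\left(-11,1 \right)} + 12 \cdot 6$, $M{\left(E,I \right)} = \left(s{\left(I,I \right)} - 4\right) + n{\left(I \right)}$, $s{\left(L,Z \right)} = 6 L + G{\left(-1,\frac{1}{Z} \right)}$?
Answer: $-1848$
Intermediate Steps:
$s{\left(L,Z \right)} = 4 + 6 L$ ($s{\left(L,Z \right)} = 6 L + 4 = 4 + 6 L$)
$n{\left(k \right)} = 5 + k$
$M{\left(E,I \right)} = 5 + 7 I$ ($M{\left(E,I \right)} = \left(\left(4 + 6 I\right) - 4\right) + \left(5 + I\right) = 6 I + \left(5 + I\right) = 5 + 7 I$)
$z = 84$ ($z = \left(5 + 7 \cdot 1\right) + 12 \cdot 6 = \left(5 + 7\right) + 72 = 12 + 72 = 84$)
$- 22 z = \left(-22\right) 84 = -1848$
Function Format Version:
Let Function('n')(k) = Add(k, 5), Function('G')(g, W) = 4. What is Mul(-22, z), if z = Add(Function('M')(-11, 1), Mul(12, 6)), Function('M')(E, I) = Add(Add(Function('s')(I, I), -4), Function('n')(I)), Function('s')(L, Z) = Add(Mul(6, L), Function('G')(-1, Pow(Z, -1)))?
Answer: -1848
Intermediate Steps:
Function('s')(L, Z) = Add(4, Mul(6, L)) (Function('s')(L, Z) = Add(Mul(6, L), 4) = Add(4, Mul(6, L)))
Function('n')(k) = Add(5, k)
Function('M')(E, I) = Add(5, Mul(7, I)) (Function('M')(E, I) = Add(Add(Add(4, Mul(6, I)), -4), Add(5, I)) = Add(Mul(6, I), Add(5, I)) = Add(5, Mul(7, I)))
z = 84 (z = Add(Add(5, Mul(7, 1)), Mul(12, 6)) = Add(Add(5, 7), 72) = Add(12, 72) = 84)
Mul(-22, z) = Mul(-22, 84) = -1848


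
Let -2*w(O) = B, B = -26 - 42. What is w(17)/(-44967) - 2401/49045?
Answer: -109633297/2205406515 ≈ -0.049711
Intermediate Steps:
B = -68
w(O) = 34 (w(O) = -1/2*(-68) = 34)
w(17)/(-44967) - 2401/49045 = 34/(-44967) - 2401/49045 = 34*(-1/44967) - 2401*1/49045 = -34/44967 - 2401/49045 = -109633297/2205406515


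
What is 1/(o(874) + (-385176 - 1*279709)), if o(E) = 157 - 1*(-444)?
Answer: -1/664284 ≈ -1.5054e-6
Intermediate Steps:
o(E) = 601 (o(E) = 157 + 444 = 601)
1/(o(874) + (-385176 - 1*279709)) = 1/(601 + (-385176 - 1*279709)) = 1/(601 + (-385176 - 279709)) = 1/(601 - 664885) = 1/(-664284) = -1/664284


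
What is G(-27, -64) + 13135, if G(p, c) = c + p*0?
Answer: 13071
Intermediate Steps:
G(p, c) = c (G(p, c) = c + 0 = c)
G(-27, -64) + 13135 = -64 + 13135 = 13071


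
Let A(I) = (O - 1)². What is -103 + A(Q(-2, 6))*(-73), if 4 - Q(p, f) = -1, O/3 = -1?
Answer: -1271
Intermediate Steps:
O = -3 (O = 3*(-1) = -3)
Q(p, f) = 5 (Q(p, f) = 4 - 1*(-1) = 4 + 1 = 5)
A(I) = 16 (A(I) = (-3 - 1)² = (-4)² = 16)
-103 + A(Q(-2, 6))*(-73) = -103 + 16*(-73) = -103 - 1168 = -1271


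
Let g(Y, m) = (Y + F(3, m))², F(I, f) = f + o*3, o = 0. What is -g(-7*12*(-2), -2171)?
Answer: -4012009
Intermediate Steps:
F(I, f) = f (F(I, f) = f + 0*3 = f + 0 = f)
g(Y, m) = (Y + m)²
-g(-7*12*(-2), -2171) = -(-7*12*(-2) - 2171)² = -(-84*(-2) - 2171)² = -(168 - 2171)² = -1*(-2003)² = -1*4012009 = -4012009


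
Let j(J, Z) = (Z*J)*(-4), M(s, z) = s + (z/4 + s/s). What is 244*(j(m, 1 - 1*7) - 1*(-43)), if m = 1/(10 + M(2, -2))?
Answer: 274012/25 ≈ 10960.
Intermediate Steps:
M(s, z) = 1 + s + z/4 (M(s, z) = s + (z*(¼) + 1) = s + (z/4 + 1) = s + (1 + z/4) = 1 + s + z/4)
m = 2/25 (m = 1/(10 + (1 + 2 + (¼)*(-2))) = 1/(10 + (1 + 2 - ½)) = 1/(10 + 5/2) = 1/(25/2) = 2/25 ≈ 0.080000)
j(J, Z) = -4*J*Z (j(J, Z) = (J*Z)*(-4) = -4*J*Z)
244*(j(m, 1 - 1*7) - 1*(-43)) = 244*(-4*2/25*(1 - 1*7) - 1*(-43)) = 244*(-4*2/25*(1 - 7) + 43) = 244*(-4*2/25*(-6) + 43) = 244*(48/25 + 43) = 244*(1123/25) = 274012/25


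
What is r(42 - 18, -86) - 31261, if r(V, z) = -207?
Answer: -31468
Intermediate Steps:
r(42 - 18, -86) - 31261 = -207 - 31261 = -31468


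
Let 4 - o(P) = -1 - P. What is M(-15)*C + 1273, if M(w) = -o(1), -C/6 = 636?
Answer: 24169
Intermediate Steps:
C = -3816 (C = -6*636 = -3816)
o(P) = 5 + P (o(P) = 4 - (-1 - P) = 4 + (1 + P) = 5 + P)
M(w) = -6 (M(w) = -(5 + 1) = -1*6 = -6)
M(-15)*C + 1273 = -6*(-3816) + 1273 = 22896 + 1273 = 24169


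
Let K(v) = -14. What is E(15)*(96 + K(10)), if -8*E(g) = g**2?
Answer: -9225/4 ≈ -2306.3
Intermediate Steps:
E(g) = -g**2/8
E(15)*(96 + K(10)) = (-1/8*15**2)*(96 - 14) = -1/8*225*82 = -225/8*82 = -9225/4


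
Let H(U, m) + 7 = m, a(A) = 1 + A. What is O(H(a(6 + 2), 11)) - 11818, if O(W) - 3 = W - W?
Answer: -11815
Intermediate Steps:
H(U, m) = -7 + m
O(W) = 3 (O(W) = 3 + (W - W) = 3 + 0 = 3)
O(H(a(6 + 2), 11)) - 11818 = 3 - 11818 = -11815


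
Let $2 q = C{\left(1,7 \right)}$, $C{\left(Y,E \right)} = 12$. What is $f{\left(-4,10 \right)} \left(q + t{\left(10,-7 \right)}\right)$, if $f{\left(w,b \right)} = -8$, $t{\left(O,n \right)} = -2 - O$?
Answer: $48$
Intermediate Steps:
$q = 6$ ($q = \frac{1}{2} \cdot 12 = 6$)
$f{\left(-4,10 \right)} \left(q + t{\left(10,-7 \right)}\right) = - 8 \left(6 - 12\right) = \left(-8\right) \left(-6\right) = 48$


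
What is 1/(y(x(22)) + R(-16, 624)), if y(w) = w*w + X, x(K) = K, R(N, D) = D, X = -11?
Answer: 1/1097 ≈ 0.00091158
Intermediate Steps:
y(w) = -11 + w² (y(w) = w*w - 11 = w² - 11 = -11 + w²)
1/(y(x(22)) + R(-16, 624)) = 1/((-11 + 22²) + 624) = 1/((-11 + 484) + 624) = 1/(473 + 624) = 1/1097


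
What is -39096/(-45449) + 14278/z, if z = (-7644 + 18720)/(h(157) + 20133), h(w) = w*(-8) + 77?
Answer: 78846655689/3226879 ≈ 24434.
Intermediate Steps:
h(w) = 77 - 8*w (h(w) = -8*w + 77 = 77 - 8*w)
z = 142/243 (z = (-7644 + 18720)/((77 - 8*157) + 20133) = 11076/((77 - 1256) + 20133) = 11076/(-1179 + 20133) = 11076/18954 = 11076*(1/18954) = 142/243 ≈ 0.58436)
-39096/(-45449) + 14278/z = -39096/(-45449) + 14278/(142/243) = -39096*(-1/45449) + 14278*(243/142) = 39096/45449 + 1734777/71 = 78846655689/3226879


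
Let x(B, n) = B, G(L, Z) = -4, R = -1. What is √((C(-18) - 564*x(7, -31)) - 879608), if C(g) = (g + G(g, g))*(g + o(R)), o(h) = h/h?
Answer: I*√883182 ≈ 939.78*I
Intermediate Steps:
o(h) = 1
C(g) = (1 + g)*(-4 + g) (C(g) = (g - 4)*(g + 1) = (-4 + g)*(1 + g) = (1 + g)*(-4 + g))
√((C(-18) - 564*x(7, -31)) - 879608) = √(((-4 + (-18)² - 3*(-18)) - 564*7) - 879608) = √(((-4 + 324 + 54) - 3948) - 879608) = √((374 - 3948) - 879608) = √(-3574 - 879608) = √(-883182) = I*√883182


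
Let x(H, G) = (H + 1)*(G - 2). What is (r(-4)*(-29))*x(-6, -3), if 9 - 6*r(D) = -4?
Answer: -9425/6 ≈ -1570.8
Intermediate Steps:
r(D) = 13/6 (r(D) = 3/2 - ⅙*(-4) = 3/2 + ⅔ = 13/6)
x(H, G) = (1 + H)*(-2 + G)
(r(-4)*(-29))*x(-6, -3) = ((13/6)*(-29))*(-2 - 3 - 2*(-6) - 3*(-6)) = -377*(-2 - 3 + 12 + 18)/6 = -377/6*25 = -9425/6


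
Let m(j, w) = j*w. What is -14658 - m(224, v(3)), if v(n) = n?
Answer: -15330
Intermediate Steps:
-14658 - m(224, v(3)) = -14658 - 224*3 = -14658 - 1*672 = -14658 - 672 = -15330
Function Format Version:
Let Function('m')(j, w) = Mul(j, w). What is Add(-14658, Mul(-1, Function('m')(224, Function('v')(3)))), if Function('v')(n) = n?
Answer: -15330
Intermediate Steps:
Add(-14658, Mul(-1, Function('m')(224, Function('v')(3)))) = Add(-14658, Mul(-1, Mul(224, 3))) = Add(-14658, Mul(-1, 672)) = Add(-14658, -672) = -15330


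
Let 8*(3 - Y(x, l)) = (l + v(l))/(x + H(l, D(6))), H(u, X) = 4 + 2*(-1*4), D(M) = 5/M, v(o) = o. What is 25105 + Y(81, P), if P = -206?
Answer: 3866735/154 ≈ 25109.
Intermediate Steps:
H(u, X) = -4 (H(u, X) = 4 + 2*(-4) = 4 - 8 = -4)
Y(x, l) = 3 - l/(4*(-4 + x)) (Y(x, l) = 3 - (l + l)/(8*(x - 4)) = 3 - 2*l/(8*(-4 + x)) = 3 - l/(4*(-4 + x)))
25105 + Y(81, P) = 25105 + (-48 - 1*(-206) + 12*81)/(4*(-4 + 81)) = 25105 + (¼)*(-48 + 206 + 972)/77 = 25105 + (¼)*(1/77)*1130 = 25105 + 565/154 = 3866735/154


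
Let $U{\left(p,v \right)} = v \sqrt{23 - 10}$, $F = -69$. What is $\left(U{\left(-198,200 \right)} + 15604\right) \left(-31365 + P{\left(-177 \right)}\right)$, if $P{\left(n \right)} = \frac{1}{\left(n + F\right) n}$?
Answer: $- \frac{10655151055858}{21771} - \frac{136569482900 \sqrt{13}}{21771} \approx -5.1204 \cdot 10^{8}$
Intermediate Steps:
$U{\left(p,v \right)} = v \sqrt{13}$
$P{\left(n \right)} = \frac{1}{n \left(-69 + n\right)}$ ($P{\left(n \right)} = \frac{1}{\left(n - 69\right) n} = \frac{1}{\left(-69 + n\right) n} = \frac{1}{n \left(-69 + n\right)}$)
$\left(U{\left(-198,200 \right)} + 15604\right) \left(-31365 + P{\left(-177 \right)}\right) = \left(200 \sqrt{13} + 15604\right) \left(-31365 + \frac{1}{\left(-177\right) \left(-69 - 177\right)}\right) = \left(15604 + 200 \sqrt{13}\right) \left(-31365 - \frac{1}{177 \left(-246\right)}\right) = \left(15604 + 200 \sqrt{13}\right) \left(-31365 - - \frac{1}{43542}\right) = \left(15604 + 200 \sqrt{13}\right) \left(-31365 + \frac{1}{43542}\right) = \left(15604 + 200 \sqrt{13}\right) \left(- \frac{1365694829}{43542}\right) = - \frac{10655151055858}{21771} - \frac{136569482900 \sqrt{13}}{21771}$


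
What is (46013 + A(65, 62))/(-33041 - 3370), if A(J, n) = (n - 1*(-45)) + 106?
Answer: -46226/36411 ≈ -1.2696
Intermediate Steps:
A(J, n) = 151 + n (A(J, n) = (n + 45) + 106 = (45 + n) + 106 = 151 + n)
(46013 + A(65, 62))/(-33041 - 3370) = (46013 + (151 + 62))/(-33041 - 3370) = (46013 + 213)/(-36411) = 46226*(-1/36411) = -46226/36411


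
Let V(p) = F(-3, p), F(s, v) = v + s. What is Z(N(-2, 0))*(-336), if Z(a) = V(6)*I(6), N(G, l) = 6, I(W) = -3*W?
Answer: 18144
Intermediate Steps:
F(s, v) = s + v
V(p) = -3 + p
Z(a) = -54 (Z(a) = (-3 + 6)*(-3*6) = 3*(-18) = -54)
Z(N(-2, 0))*(-336) = -54*(-336) = 18144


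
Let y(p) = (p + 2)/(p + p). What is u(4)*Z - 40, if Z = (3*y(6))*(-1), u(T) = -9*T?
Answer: 32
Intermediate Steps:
y(p) = (2 + p)/(2*p) (y(p) = (2 + p)/((2*p)) = (2 + p)*(1/(2*p)) = (2 + p)/(2*p))
Z = -2 (Z = (3*((½)*(2 + 6)/6))*(-1) = (3*((½)*(⅙)*8))*(-1) = (3*(⅔))*(-1) = 2*(-1) = -2)
u(4)*Z - 40 = -9*4*(-2) - 40 = -36*(-2) - 40 = 72 - 40 = 32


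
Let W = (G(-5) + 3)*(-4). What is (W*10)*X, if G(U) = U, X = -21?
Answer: -1680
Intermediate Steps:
W = 8 (W = (-5 + 3)*(-4) = -2*(-4) = 8)
(W*10)*X = (8*10)*(-21) = 80*(-21) = -1680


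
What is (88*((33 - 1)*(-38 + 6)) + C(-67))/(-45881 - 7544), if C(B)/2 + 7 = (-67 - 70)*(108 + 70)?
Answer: 138898/53425 ≈ 2.5999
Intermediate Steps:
C(B) = -48786 (C(B) = -14 + 2*((-67 - 70)*(108 + 70)) = -14 + 2*(-137*178) = -14 + 2*(-24386) = -14 - 48772 = -48786)
(88*((33 - 1)*(-38 + 6)) + C(-67))/(-45881 - 7544) = (88*((33 - 1)*(-38 + 6)) - 48786)/(-45881 - 7544) = (88*(32*(-32)) - 48786)/(-53425) = (88*(-1024) - 48786)*(-1/53425) = (-90112 - 48786)*(-1/53425) = -138898*(-1/53425) = 138898/53425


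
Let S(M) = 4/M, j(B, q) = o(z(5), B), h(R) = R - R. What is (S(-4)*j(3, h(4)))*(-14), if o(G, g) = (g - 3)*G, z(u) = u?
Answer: 0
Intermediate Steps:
h(R) = 0
o(G, g) = G*(-3 + g) (o(G, g) = (-3 + g)*G = G*(-3 + g))
j(B, q) = -15 + 5*B (j(B, q) = 5*(-3 + B) = -15 + 5*B)
(S(-4)*j(3, h(4)))*(-14) = ((4/(-4))*(-15 + 5*3))*(-14) = ((4*(-1/4))*(-15 + 15))*(-14) = -1*0*(-14) = 0*(-14) = 0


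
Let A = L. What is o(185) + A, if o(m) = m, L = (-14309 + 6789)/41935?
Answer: 1550091/8387 ≈ 184.82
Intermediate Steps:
L = -1504/8387 (L = -7520*1/41935 = -1504/8387 ≈ -0.17933)
A = -1504/8387 ≈ -0.17933
o(185) + A = 185 - 1504/8387 = 1550091/8387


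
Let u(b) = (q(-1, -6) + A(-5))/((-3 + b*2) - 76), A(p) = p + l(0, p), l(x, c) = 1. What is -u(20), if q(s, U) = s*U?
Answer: 2/39 ≈ 0.051282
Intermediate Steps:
q(s, U) = U*s
A(p) = 1 + p (A(p) = p + 1 = 1 + p)
u(b) = 2/(-79 + 2*b) (u(b) = (-6*(-1) + (1 - 5))/((-3 + b*2) - 76) = (6 - 4)/((-3 + 2*b) - 76) = 2/(-79 + 2*b))
-u(20) = -2/(-79 + 2*20) = -2/(-79 + 40) = -2/(-39) = -2*(-1)/39 = -1*(-2/39) = 2/39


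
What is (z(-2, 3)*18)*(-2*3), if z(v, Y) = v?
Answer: 216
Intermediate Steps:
(z(-2, 3)*18)*(-2*3) = (-2*18)*(-2*3) = -36*(-6) = 216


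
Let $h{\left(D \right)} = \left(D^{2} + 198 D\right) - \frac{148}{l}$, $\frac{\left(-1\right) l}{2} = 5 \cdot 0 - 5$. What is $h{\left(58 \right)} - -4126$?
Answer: $\frac{94796}{5} \approx 18959.0$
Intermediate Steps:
$l = 10$ ($l = - 2 \left(5 \cdot 0 - 5\right) = - 2 \left(0 - 5\right) = \left(-2\right) \left(-5\right) = 10$)
$h{\left(D \right)} = - \frac{74}{5} + D^{2} + 198 D$ ($h{\left(D \right)} = \left(D^{2} + 198 D\right) - \frac{148}{10} = \left(D^{2} + 198 D\right) - \frac{74}{5} = - \frac{74}{5} + D^{2} + 198 D$)
$h{\left(58 \right)} - -4126 = \left(- \frac{74}{5} + 58 \left(198 + 58\right)\right) - -4126 = \left(- \frac{74}{5} + 58 \cdot 256\right) + 4126 = \left(- \frac{74}{5} + 14848\right) + 4126 = \frac{74166}{5} + 4126 = \frac{94796}{5}$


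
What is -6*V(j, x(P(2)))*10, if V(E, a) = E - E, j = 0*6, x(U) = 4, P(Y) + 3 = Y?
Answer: 0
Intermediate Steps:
P(Y) = -3 + Y
j = 0
V(E, a) = 0
-6*V(j, x(P(2)))*10 = -6*0*10 = 0*10 = 0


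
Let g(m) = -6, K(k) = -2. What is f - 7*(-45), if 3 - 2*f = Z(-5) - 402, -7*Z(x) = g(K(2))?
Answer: 7239/14 ≈ 517.07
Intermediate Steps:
Z(x) = 6/7 (Z(x) = -⅐*(-6) = 6/7)
f = 2829/14 (f = 3/2 - (6/7 - 402)/2 = 3/2 - ½*(-2808/7) = 3/2 + 1404/7 = 2829/14 ≈ 202.07)
f - 7*(-45) = 2829/14 - 7*(-45) = 2829/14 + 315 = 7239/14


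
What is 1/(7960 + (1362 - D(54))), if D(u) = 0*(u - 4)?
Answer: 1/9322 ≈ 0.00010727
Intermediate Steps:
D(u) = 0 (D(u) = 0*(-4 + u) = 0)
1/(7960 + (1362 - D(54))) = 1/(7960 + (1362 - 1*0)) = 1/(7960 + (1362 + 0)) = 1/(7960 + 1362) = 1/9322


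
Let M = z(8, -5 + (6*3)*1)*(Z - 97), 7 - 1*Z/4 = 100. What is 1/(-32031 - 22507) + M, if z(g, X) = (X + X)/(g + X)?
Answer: -95005199/163614 ≈ -580.67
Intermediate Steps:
z(g, X) = 2*X/(X + g) (z(g, X) = (2*X)/(X + g) = 2*X/(X + g))
Z = -372 (Z = 28 - 4*100 = 28 - 400 = -372)
M = -1742/3 (M = (2*(-5 + (6*3)*1)/((-5 + (6*3)*1) + 8))*(-372 - 97) = (2*(-5 + 18*1)/((-5 + 18*1) + 8))*(-469) = (2*(-5 + 18)/((-5 + 18) + 8))*(-469) = (2*13/(13 + 8))*(-469) = (2*13/21)*(-469) = (2*13*(1/21))*(-469) = (26/21)*(-469) = -1742/3 ≈ -580.67)
1/(-32031 - 22507) + M = 1/(-32031 - 22507) - 1742/3 = 1/(-54538) - 1742/3 = -1/54538 - 1742/3 = -95005199/163614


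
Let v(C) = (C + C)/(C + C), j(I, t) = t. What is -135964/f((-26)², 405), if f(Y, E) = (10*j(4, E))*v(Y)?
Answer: -67982/2025 ≈ -33.571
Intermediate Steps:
v(C) = 1 (v(C) = (2*C)/((2*C)) = (2*C)*(1/(2*C)) = 1)
f(Y, E) = 10*E (f(Y, E) = (10*E)*1 = 10*E)
-135964/f((-26)², 405) = -135964/(10*405) = -135964/4050 = -135964*1/4050 = -67982/2025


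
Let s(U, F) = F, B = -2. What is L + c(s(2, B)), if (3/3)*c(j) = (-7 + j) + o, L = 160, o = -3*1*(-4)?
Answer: 163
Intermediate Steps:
o = 12 (o = -3*(-4) = 12)
c(j) = 5 + j (c(j) = (-7 + j) + 12 = 5 + j)
L + c(s(2, B)) = 160 + (5 - 2) = 160 + 3 = 163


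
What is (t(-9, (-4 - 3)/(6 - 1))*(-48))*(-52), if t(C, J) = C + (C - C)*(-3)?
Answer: -22464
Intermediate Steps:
t(C, J) = C (t(C, J) = C + 0*(-3) = C + 0 = C)
(t(-9, (-4 - 3)/(6 - 1))*(-48))*(-52) = -9*(-48)*(-52) = 432*(-52) = -22464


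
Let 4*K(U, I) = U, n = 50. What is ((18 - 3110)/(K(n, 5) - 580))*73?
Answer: 451432/1135 ≈ 397.74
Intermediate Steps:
K(U, I) = U/4
((18 - 3110)/(K(n, 5) - 580))*73 = ((18 - 3110)/((1/4)*50 - 580))*73 = -3092/(25/2 - 580)*73 = -3092/(-1135/2)*73 = -3092*(-2/1135)*73 = (6184/1135)*73 = 451432/1135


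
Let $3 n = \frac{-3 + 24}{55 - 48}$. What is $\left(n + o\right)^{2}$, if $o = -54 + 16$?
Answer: $1369$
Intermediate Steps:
$n = 1$ ($n = \frac{\left(-3 + 24\right) \frac{1}{55 - 48}}{3} = \frac{21 \cdot \frac{1}{7}}{3} = \frac{1}{3} \cdot 3 = 1$)
$o = -38$
$\left(n + o\right)^{2} = \left(1 - 38\right)^{2} = \left(-37\right)^{2} = 1369$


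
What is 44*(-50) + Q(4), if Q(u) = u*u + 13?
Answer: -2171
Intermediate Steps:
Q(u) = 13 + u**2 (Q(u) = u**2 + 13 = 13 + u**2)
44*(-50) + Q(4) = 44*(-50) + (13 + 4**2) = -2200 + (13 + 16) = -2200 + 29 = -2171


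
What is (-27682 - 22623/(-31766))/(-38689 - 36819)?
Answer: 879323789/2398587128 ≈ 0.36660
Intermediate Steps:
(-27682 - 22623/(-31766))/(-38689 - 36819) = (-27682 - 22623*(-1/31766))/(-75508) = (-27682 + 22623/31766)*(-1/75508) = -879323789/31766*(-1/75508) = 879323789/2398587128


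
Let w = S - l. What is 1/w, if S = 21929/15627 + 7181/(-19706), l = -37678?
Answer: 1843986/69479620169 ≈ 2.6540e-5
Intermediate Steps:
S = 1915661/1843986 (S = 21929*(1/15627) + 7181*(-1/19706) = 21929/15627 - 43/118 = 1915661/1843986 ≈ 1.0389)
w = 69479620169/1843986 (w = 1915661/1843986 - 1*(-37678) = 1915661/1843986 + 37678 = 69479620169/1843986 ≈ 37679.)
1/w = 1/(69479620169/1843986) = 1843986/69479620169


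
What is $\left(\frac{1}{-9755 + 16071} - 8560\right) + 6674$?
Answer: $- \frac{11911975}{6316} \approx -1886.0$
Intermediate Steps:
$\left(\frac{1}{-9755 + 16071} - 8560\right) + 6674 = \left(\frac{1}{6316} - 8560\right) + 6674 = - \frac{54064959}{6316} + 6674 = - \frac{11911975}{6316}$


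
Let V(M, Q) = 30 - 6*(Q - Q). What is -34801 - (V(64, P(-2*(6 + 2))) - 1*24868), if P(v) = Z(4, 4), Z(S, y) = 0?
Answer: -9963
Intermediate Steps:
P(v) = 0
V(M, Q) = 30 (V(M, Q) = 30 - 6*0 = 30 + 0 = 30)
-34801 - (V(64, P(-2*(6 + 2))) - 1*24868) = -34801 - (30 - 1*24868) = -34801 - (30 - 24868) = -34801 - 1*(-24838) = -34801 + 24838 = -9963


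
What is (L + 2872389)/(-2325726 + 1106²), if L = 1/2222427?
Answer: -3191837434052/1225101771615 ≈ -2.6054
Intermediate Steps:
L = 1/2222427 ≈ 4.4996e-7
(L + 2872389)/(-2325726 + 1106²) = (1/2222427 + 2872389)/(-2325726 + 1106²) = 6383674868104/(2222427*(-2325726 + 1223236)) = (6383674868104/2222427)/(-1102490) = (6383674868104/2222427)*(-1/1102490) = -3191837434052/1225101771615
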